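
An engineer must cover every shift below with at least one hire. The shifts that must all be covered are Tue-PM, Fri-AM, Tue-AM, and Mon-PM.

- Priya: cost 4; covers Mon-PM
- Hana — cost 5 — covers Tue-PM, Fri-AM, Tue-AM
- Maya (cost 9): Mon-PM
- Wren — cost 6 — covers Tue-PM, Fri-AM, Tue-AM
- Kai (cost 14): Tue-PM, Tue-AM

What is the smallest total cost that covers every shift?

9

This is an integer covering problem.
Choose Priya and Hana: together they cover Tue-PM, Fri-AM, Tue-AM, Mon-PM — every shift.
Total cost: 4 + 5 = 9.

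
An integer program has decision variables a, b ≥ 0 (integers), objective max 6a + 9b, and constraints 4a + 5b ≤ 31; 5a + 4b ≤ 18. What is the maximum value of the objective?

Relaxing integrality, the LP optimum is 40.50 at (a,b) = (0, 4.5), which is not an integer point.
(a,b)=(0,4): 4·0+5·4=20≤31, 5·0+4·4=16≤18, objective 36.
(a,b)=(1,3): 4·1+5·3=19≤31, 5·1+4·3=17≤18, objective 33.
(a,b)=(0,3): 4·0+5·3=15≤31, 5·0+4·3=12≤18, objective 27.
The best lattice point is (0,4), giving 36.

36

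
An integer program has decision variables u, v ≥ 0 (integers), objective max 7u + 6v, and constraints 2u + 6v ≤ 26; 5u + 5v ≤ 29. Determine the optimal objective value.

35

The continuous relaxation peaks at (5.8, 0) with value 40.60; rounding to a feasible lattice point costs some objective.
(u,v)=(5,0): 2·5+6·0=10≤26, 5·5+5·0=25≤29, objective 35.
(u,v)=(4,1): 2·4+6·1=14≤26, 5·4+5·1=25≤29, objective 34.
(u,v)=(4,0): 2·4+6·0=8≤26, 5·4+5·0=20≤29, objective 28.
The best lattice point is (5,0), giving 35.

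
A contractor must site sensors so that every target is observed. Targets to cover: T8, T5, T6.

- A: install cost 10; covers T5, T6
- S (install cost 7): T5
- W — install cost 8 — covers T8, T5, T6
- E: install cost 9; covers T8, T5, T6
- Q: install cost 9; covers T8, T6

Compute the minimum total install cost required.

This is an integer covering problem.
W alone covers T8, T5, T6 — every target.
Total install cost: 8.
No cover costs less than 8.

8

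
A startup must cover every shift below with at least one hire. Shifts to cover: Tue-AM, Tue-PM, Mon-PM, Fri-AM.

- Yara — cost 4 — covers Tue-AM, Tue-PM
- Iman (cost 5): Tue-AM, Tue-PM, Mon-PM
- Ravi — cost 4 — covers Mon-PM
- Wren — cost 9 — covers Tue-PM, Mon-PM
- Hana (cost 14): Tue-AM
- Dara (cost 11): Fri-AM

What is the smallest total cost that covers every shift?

This is a weighted set-cover instance.
Choose Iman and Dara: together they cover Tue-AM, Tue-PM, Mon-PM, Fri-AM — every shift.
Total cost: 5 + 11 = 16.
No cover costs less than 16.

16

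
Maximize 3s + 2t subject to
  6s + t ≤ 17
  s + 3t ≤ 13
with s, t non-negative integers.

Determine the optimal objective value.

The continuous relaxation peaks at (2.24, 3.59) with value 13.88; rounding to a feasible lattice point costs some objective.
(s,t)=(2,3) is feasible, giving 12.
(s,t)=(1,4) is feasible, giving 11.
(s,t)=(2,2) is feasible, giving 10.
The best lattice point is (2,3), giving 12.

12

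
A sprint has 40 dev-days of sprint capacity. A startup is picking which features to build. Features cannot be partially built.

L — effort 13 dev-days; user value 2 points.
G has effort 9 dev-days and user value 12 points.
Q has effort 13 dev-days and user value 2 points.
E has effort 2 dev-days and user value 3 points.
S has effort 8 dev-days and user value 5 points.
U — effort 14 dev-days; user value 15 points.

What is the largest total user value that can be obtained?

35

G + E + S + U: effort 9 + 2 + 8 + 14 = 33 ≤ 40, user value 12 + 3 + 5 + 15 = 35.
G + S + U: effort 9 + 8 + 14 = 31 ≤ 40, user value 12 + 5 + 15 = 32.
L + G + E + U: effort 13 + 9 + 2 + 14 = 38 ≤ 40, user value 2 + 12 + 3 + 15 = 32.
Best is G, E, S, and U with total user value 35.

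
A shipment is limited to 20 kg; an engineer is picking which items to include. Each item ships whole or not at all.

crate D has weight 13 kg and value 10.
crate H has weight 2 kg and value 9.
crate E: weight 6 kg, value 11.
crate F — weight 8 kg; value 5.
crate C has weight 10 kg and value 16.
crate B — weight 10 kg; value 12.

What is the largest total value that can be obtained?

36

This is a 0-1 knapsack instance.
Take crate H, crate E, and crate C: weight 2 + 6 + 10 = 18 ≤ 20, value 9 + 11 + 16 = 36.
No other feasible combination does better.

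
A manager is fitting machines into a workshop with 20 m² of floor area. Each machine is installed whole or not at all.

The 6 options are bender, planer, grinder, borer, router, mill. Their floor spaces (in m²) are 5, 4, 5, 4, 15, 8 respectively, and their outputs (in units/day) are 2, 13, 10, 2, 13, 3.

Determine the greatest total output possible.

27

Allowing fractional choices, the relaxed optimum would be about 32.5, but machines are indivisible.
bender + planer + grinder + borer: floor space 5 + 4 + 5 + 4 = 18 ≤ 20, output 2 + 13 + 10 + 2 = 27.
planer + grinder + mill: floor space 4 + 5 + 8 = 17 ≤ 20, output 13 + 10 + 3 = 26.
planer + router: floor space 4 + 15 = 19 ≤ 20, output 13 + 13 = 26.
Best is bender, planer, grinder, and borer with total output 27.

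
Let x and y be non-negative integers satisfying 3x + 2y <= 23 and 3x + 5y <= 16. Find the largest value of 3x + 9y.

27

The continuous relaxation peaks at (0, 3.2) with value 28.80; rounding to a feasible lattice point costs some objective.
(x,y)=(0,3): 3·0+2·3=6≤23, 3·0+5·3=15≤16, objective 27.
(x,y)=(1,2): 3·1+2·2=7≤23, 3·1+5·2=13≤16, objective 21.
(x,y)=(0,2): 3·0+2·2=4≤23, 3·0+5·2=10≤16, objective 18.
No feasible integer point exceeds 27.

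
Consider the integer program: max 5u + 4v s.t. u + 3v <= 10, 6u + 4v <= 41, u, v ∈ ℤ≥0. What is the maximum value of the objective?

Relaxing integrality, the LP optimum is 35.07 at (u,v) = (5.93, 1.36), which is not an integer point.
(u,v)=(6,1): 1·6+3·1=9≤10, 6·6+4·1=40≤41, objective 34.
(u,v)=(6,0): 1·6+3·0=6≤10, 6·6+4·0=36≤41, objective 30.
(u,v)=(5,1): 1·5+3·1=8≤10, 6·5+4·1=34≤41, objective 29.
Maximum is 34 at (u,v)=(6,1).

34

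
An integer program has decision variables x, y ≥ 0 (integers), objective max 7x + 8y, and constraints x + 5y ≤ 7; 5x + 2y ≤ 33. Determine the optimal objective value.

(x,y)=(6,0): 1·6+5·0=6≤7, 5·6+2·0=30≤33, objective 42.
(x,y)=(5,0): 1·5+5·0=5≤7, 5·5+2·0=25≤33, objective 35.
No feasible integer point exceeds 42.

42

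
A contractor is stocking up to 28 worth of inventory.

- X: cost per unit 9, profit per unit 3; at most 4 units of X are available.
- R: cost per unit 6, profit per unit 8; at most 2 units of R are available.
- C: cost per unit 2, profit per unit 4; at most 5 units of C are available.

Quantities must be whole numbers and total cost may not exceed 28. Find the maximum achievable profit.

36

C has the best ratio (4/2); taking only C gives at most 5×4 = 20 (stopped by the supply cap of 5).
Mixing does better — 2×R and 5×C: cost 22 ≤ 28, profit 2·8 + 5·4 = 36.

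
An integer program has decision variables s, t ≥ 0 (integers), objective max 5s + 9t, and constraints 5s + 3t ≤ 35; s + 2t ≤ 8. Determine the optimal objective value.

39

(s,t)=(6,1) is feasible, giving 39.
(s,t)=(7,0) is feasible, giving 35.
(s,t)=(5,1) is feasible, giving 34.
No feasible integer point exceeds 39.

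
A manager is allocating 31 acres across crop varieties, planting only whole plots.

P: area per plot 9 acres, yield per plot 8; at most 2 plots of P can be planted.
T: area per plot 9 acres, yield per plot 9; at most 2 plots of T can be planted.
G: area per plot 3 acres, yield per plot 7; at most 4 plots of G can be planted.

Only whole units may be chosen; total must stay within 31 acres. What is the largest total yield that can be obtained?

G has the best ratio (7/3); taking only G gives at most 4×7 = 28 (stopped by the supply cap of 4).
Mixing does better — 2×T and 4×G: area 30 ≤ 31, yield 2·9 + 4·7 = 46.

46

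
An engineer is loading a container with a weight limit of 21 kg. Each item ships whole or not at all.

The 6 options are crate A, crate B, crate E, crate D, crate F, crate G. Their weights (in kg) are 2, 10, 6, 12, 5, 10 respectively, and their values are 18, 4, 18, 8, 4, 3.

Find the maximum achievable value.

Treat it as a binary knapsack problem.
Take crate A, crate E, and crate D: weight 2 + 6 + 12 = 20 ≤ 21, value 18 + 18 + 8 = 44.
No other feasible combination does better.

44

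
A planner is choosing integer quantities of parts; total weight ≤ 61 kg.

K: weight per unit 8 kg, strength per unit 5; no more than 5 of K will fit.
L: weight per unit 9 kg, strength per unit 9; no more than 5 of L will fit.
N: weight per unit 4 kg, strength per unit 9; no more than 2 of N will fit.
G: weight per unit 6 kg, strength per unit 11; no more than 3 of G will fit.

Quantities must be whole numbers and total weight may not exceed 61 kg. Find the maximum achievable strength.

83

Take 1×K, 3×L, 2×N, and 3×G: weight 61 ≤ 61, strength 1·5 + 3·9 + 2·9 + 3·11 = 83.
N has the best ratio (9/4) and is taken to its limit of 2; remaining capacity is filled optimally with the others.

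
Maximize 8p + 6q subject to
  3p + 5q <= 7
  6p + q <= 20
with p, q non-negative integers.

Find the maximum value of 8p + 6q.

(p,q)=(2,0): 3·2+5·0=6≤7, 6·2+1·0=12≤20, objective 16.
(p,q)=(1,0): 3·1+5·0=3≤7, 6·1+1·0=6≤20, objective 8.
Maximum is 16 at (p,q)=(2,0).

16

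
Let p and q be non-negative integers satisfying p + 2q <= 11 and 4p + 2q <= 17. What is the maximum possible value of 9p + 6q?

(p,q)=(2,4): 1·2+2·4=10≤11, 4·2+2·4=16≤17, objective 42.
(p,q)=(1,5): 1·1+2·5=11≤11, 4·1+2·5=14≤17, objective 39.
(p,q)=(2,3): 1·2+2·3=8≤11, 4·2+2·3=14≤17, objective 36.
(p,q)=(1,4): 1·1+2·4=9≤11, 4·1+2·4=12≤17, objective 33.
The best lattice point is (2,4), giving 42.

42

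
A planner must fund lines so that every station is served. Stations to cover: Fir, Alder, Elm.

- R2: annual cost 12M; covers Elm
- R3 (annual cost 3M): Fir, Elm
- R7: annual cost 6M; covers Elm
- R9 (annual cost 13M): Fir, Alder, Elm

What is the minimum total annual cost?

R9 alone covers Fir, Alder, Elm — every station.
Total annual cost: 13.

13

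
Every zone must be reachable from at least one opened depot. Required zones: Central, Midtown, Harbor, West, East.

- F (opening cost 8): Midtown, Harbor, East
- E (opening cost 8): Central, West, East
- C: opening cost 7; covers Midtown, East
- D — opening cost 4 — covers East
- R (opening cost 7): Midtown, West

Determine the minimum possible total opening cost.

Choose F and E: together they cover Central, Midtown, Harbor, West, East — every zone.
Total opening cost: 8 + 8 = 16.

16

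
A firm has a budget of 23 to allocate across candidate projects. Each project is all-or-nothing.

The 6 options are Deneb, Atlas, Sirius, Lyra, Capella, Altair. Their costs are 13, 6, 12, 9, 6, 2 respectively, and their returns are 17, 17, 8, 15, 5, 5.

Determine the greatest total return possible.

Allowing fractional choices, the relaxed optimum would be about 44.8, but projects are indivisible.
Deneb + Atlas + Altair: cost 13 + 6 + 2 = 21 ≤ 23, return 17 + 17 + 5 = 39.
Atlas + Lyra + Altair: cost 6 + 9 + 2 = 17 ≤ 23, return 17 + 15 + 5 = 37.
Atlas + Lyra + Capella + Altair: cost 6 + 9 + 6 + 2 = 23 ≤ 23, return 17 + 15 + 5 + 5 = 42.
Best is Atlas, Lyra, Capella, and Altair with total return 42.

42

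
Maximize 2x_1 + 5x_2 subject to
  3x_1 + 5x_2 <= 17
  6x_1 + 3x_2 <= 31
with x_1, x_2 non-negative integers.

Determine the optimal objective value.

Relaxing integrality, the LP optimum is 17.00 at (x_1,x_2) = (0, 3.4), which is not an integer point.
(x_1,x_2)=(0,3) is feasible, giving 15.
(x_1,x_2)=(1,2) is feasible, giving 12.
No feasible integer point exceeds 15.

15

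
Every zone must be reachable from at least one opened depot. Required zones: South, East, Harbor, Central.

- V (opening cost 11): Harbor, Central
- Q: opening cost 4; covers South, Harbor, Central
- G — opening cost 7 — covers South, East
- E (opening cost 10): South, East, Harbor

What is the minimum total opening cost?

Choose Q and G: together they cover South, East, Harbor, Central — every zone.
Total opening cost: 4 + 7 = 11.

11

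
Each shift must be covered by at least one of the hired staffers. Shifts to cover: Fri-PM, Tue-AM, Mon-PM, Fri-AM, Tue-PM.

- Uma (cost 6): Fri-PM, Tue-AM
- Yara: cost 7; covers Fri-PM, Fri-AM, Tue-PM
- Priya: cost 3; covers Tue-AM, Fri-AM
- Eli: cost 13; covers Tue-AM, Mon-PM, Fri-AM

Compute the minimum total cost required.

This is an integer covering problem.
The greedy cost-per-new-shift heuristic would pick Priya, Yara, and Eli for 23, but a cheaper cover exists.
Choose Yara and Eli: together they cover Fri-PM, Tue-AM, Mon-PM, Fri-AM, Tue-PM — every shift.
Total cost: 7 + 13 = 20.
No cover costs less than 20.

20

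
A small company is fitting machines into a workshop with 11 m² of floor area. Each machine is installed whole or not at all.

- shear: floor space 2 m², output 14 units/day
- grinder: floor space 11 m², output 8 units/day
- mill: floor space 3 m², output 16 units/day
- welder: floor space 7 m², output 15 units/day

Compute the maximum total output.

31

Take mill and welder: floor space 3 + 7 = 10 ≤ 11, output 16 + 15 = 31.
No other feasible combination does better.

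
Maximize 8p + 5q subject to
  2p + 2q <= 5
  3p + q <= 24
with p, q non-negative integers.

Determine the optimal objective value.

16

(p,q)=(2,0): 2·2+2·0=4≤5, 3·2+1·0=6≤24, objective 16.
(p,q)=(1,1): 2·1+2·1=4≤5, 3·1+1·1=4≤24, objective 13.
Maximum is 16 at (p,q)=(2,0).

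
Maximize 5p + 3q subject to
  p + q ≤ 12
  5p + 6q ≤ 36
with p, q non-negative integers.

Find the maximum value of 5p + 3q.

The continuous relaxation peaks at (7.2, 0) with value 36.00; rounding to a feasible lattice point costs some objective.
(p,q)=(7,0): 1·7+1·0=7≤12, 5·7+6·0=35≤36, objective 35.
(p,q)=(6,1): 1·6+1·1=7≤12, 5·6+6·1=36≤36, objective 33.
(p,q)=(6,0): 1·6+1·0=6≤12, 5·6+6·0=30≤36, objective 30.
No feasible integer point exceeds 35.

35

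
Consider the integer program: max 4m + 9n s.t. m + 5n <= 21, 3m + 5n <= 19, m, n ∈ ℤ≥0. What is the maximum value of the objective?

31

The continuous relaxation peaks at (0, 3.8) with value 34.20; rounding to a feasible lattice point costs some objective.
(m,n)=(1,3): 1·1+5·3=16≤21, 3·1+5·3=18≤19, objective 31.
(m,n)=(0,3): 1·0+5·3=15≤21, 3·0+5·3=15≤19, objective 27.
(m,n)=(2,2): 1·2+5·2=12≤21, 3·2+5·2=16≤19, objective 26.
No feasible integer point exceeds 31.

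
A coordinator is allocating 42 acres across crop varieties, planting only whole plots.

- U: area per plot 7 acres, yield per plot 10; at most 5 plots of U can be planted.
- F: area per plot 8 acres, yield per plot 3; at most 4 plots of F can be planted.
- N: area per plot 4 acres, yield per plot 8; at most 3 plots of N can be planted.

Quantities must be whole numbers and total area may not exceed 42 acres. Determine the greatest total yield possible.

64

N has the best ratio (8/4); taking only N gives at most 3×8 = 24 (stopped by the supply cap of 3).
Mixing does better — 4×U and 3×N: area 40 ≤ 42, yield 4·10 + 3·8 = 64.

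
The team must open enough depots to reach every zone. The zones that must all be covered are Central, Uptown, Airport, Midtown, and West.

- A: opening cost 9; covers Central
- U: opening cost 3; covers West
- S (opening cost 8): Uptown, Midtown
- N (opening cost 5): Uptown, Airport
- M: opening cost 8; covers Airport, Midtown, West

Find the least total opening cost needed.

The greedy cost-per-new-zone heuristic would pick N, U, S, and A for 25, but a cheaper cover exists.
Choose A, N, and M: together they cover Central, Uptown, Airport, Midtown, West — every zone.
Total opening cost: 9 + 5 + 8 = 22.
No cover costs less than 22.

22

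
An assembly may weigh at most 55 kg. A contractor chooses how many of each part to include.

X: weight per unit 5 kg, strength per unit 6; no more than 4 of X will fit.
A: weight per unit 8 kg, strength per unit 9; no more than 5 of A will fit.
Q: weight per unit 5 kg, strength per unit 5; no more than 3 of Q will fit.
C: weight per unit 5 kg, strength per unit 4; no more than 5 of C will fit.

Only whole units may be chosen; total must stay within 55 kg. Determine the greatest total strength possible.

63

3×X and 5×A: weight 55 ≤ 55, strength 3·6 + 5·9 = 63.
2×X, 5×A, and 1×Q: weight 55 ≤ 55, strength 2·6 + 5·9 + 1·5 = 62.
Best is 63.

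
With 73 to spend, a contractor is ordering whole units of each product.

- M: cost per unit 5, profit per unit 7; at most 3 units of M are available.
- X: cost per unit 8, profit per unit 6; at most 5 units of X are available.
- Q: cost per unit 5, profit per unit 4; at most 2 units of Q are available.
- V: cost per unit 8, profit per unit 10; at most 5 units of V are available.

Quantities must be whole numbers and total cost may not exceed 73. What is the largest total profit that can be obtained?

85

M has the best ratio (7/5); taking only M gives at most 3×7 = 21 (stopped by the supply cap of 3).
Mixing does better — 3×M, 1×X, 2×Q, and 5×V: cost 73 ≤ 73, profit 3·7 + 1·6 + 2·4 + 5·10 = 85.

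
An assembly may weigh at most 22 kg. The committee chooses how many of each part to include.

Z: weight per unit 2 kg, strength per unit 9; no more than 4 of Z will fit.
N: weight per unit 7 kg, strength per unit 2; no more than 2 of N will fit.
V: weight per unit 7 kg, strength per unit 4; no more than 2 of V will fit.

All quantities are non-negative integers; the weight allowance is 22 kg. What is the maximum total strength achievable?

44

Z has the best ratio (9/2); taking only Z gives at most 4×9 = 36 (stopped by the supply cap of 4).
Mixing does better — 4×Z and 2×V: weight 22 ≤ 22, strength 4·9 + 2·4 = 44.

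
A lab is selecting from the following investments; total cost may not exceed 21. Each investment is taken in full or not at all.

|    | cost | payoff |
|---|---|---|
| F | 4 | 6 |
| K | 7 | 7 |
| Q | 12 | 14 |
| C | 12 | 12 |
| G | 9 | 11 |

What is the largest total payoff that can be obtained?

25

Allowing fractional choices, the relaxed optimum would be about 26.3, but investments are indivisible.
Q + G: cost 12 + 9 = 21 ≤ 21, payoff 14 + 11 = 25.
F + K + G: cost 4 + 7 + 9 = 20 ≤ 21, payoff 6 + 7 + 11 = 24.
Best is Q and G with total payoff 25.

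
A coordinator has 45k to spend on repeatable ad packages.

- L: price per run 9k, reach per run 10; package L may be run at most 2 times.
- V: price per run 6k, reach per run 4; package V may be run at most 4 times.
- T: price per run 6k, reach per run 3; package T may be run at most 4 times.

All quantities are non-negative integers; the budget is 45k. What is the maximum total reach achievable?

2×L and 4×V: price 42 ≤ 45, reach 2·10 + 4·4 = 36.
2×L, 3×V, and 1×T: price 42 ≤ 45, reach 2·10 + 3·4 + 1·3 = 35.
Best is 36.

36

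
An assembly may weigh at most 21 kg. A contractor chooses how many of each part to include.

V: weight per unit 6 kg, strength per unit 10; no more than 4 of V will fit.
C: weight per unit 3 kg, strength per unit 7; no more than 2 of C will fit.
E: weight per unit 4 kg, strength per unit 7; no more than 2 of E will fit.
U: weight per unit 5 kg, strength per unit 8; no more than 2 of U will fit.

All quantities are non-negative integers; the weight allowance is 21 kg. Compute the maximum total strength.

39

1×V, 2×C, 1×E, and 1×U: weight 21 ≤ 21, strength 1·10 + 2·7 + 1·7 + 1·8 = 39.
1×V, 2×C, and 2×E: weight 20 ≤ 21, strength 1·10 + 2·7 + 2·7 = 38.
Best is 39.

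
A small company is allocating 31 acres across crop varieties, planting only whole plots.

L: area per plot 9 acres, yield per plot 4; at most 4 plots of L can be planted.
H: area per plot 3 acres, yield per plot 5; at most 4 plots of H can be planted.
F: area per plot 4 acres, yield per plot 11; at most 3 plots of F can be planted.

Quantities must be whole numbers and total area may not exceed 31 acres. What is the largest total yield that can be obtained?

1×L, 3×H, and 3×F: area 30 ≤ 31, yield 1·4 + 3·5 + 3·11 = 52.
4×H and 3×F: area 24 ≤ 31, yield 4·5 + 3·11 = 53.
Best is 53.

53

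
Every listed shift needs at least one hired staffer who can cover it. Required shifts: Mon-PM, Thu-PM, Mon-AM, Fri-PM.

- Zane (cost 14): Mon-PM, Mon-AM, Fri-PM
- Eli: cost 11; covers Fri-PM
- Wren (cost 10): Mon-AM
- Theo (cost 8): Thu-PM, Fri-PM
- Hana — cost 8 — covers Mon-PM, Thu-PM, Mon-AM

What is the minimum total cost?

Choose Theo and Hana: together they cover Mon-PM, Thu-PM, Mon-AM, Fri-PM — every shift.
Total cost: 8 + 8 = 16.
No cover costs less than 16.

16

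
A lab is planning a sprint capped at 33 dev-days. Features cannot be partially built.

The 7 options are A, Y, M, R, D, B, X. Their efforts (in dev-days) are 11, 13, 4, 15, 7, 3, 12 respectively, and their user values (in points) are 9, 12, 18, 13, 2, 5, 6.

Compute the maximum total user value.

Allowing fractional choices, the relaxed optimum would be about 46.3, but features are indivisible.
A + Y + M + B: effort 11 + 13 + 4 + 3 = 31 ≤ 33, user value 9 + 12 + 18 + 5 = 44.
A + M + R + B: effort 11 + 4 + 15 + 3 = 33 ≤ 33, user value 9 + 18 + 13 + 5 = 45.
Best is A, M, R, and B with total user value 45.

45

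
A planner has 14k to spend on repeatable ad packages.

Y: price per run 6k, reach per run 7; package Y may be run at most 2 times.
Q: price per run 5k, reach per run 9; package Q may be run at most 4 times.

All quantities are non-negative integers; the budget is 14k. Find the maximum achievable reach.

18

This is a bounded integer knapsack.
Take 2×Q: price 10 ≤ 14, reach 2·9 = 18.
No other integer combination yields more.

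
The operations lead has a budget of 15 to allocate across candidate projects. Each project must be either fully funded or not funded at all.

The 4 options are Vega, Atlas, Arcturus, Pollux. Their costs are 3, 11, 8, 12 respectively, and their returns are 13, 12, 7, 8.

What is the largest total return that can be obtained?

Vega + Pollux: cost 3 + 12 = 15 ≤ 15, return 13 + 8 = 21.
Vega + Atlas: cost 3 + 11 = 14 ≤ 15, return 13 + 12 = 25.
Vega + Arcturus: cost 3 + 8 = 11 ≤ 15, return 13 + 7 = 20.
Best is Vega and Atlas with total return 25.

25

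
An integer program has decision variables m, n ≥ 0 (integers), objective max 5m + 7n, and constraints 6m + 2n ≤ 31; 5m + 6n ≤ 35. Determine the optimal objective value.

The continuous relaxation peaks at (0, 5.83) with value 40.83; rounding to a feasible lattice point costs some objective.
(m,n)=(1,5): 6·1+2·5=16≤31, 5·1+6·5=35≤35, objective 40.
(m,n)=(2,4): 6·2+2·4=20≤31, 5·2+6·4=34≤35, objective 38.
(m,n)=(0,5): 6·0+2·5=10≤31, 5·0+6·5=30≤35, objective 35.
The best lattice point is (1,5), giving 40.

40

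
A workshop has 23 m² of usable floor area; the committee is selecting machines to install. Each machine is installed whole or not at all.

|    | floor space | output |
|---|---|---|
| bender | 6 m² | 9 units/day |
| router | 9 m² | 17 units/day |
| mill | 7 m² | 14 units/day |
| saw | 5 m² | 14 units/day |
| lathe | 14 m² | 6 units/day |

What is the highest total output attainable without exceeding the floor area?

Allowing fractional choices, the relaxed optimum would be about 48.0, but machines are indivisible.
bender + router + saw: floor space 6 + 9 + 5 = 20 ≤ 23, output 9 + 17 + 14 = 40.
router + mill + saw: floor space 9 + 7 + 5 = 21 ≤ 23, output 17 + 14 + 14 = 45.
bender + router + mill: floor space 6 + 9 + 7 = 22 ≤ 23, output 9 + 17 + 14 = 40.
Best is router, mill, and saw with total output 45.

45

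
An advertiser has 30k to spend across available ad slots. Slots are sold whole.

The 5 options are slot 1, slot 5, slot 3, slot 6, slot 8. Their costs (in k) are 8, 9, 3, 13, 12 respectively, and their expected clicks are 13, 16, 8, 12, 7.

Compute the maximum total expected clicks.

Take slot 1, slot 5, and slot 6: cost 8 + 9 + 13 = 30 ≤ 30, expected clicks 13 + 16 + 12 = 41.
No other feasible combination does better.

41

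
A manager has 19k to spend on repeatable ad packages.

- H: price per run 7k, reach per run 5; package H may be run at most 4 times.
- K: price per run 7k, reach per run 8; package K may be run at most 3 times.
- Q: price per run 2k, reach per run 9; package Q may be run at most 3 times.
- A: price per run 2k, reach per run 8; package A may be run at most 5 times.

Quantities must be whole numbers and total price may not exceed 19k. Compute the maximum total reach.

67

This is a bounded integer knapsack.
3×Q and 4×A: price 14 ≤ 19, reach 3·9 + 4·8 = 59.
3×Q and 5×A: price 16 ≤ 19, reach 3·9 + 5·8 = 67.
Best is 67.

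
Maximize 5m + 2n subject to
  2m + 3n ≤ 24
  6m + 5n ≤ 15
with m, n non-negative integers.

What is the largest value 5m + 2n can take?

10

Relaxing integrality, the LP optimum is 12.50 at (m,n) = (2.5, 0), which is not an integer point.
(m,n)=(2,0): 2·2+3·0=4≤24, 6·2+5·0=12≤15, objective 10.
(m,n)=(1,1): 2·1+3·1=5≤24, 6·1+5·1=11≤15, objective 7.
(m,n)=(1,0): 2·1+3·0=2≤24, 6·1+5·0=6≤15, objective 5.
No feasible integer point exceeds 10.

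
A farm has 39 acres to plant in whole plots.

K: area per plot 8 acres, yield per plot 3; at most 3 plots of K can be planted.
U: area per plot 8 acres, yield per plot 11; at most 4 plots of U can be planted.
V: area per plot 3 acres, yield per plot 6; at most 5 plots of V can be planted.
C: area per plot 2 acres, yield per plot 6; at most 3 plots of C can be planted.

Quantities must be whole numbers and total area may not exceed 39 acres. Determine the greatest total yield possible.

2×U, 5×V, and 3×C: area 37 ≤ 39, yield 2·11 + 5·6 + 3·6 = 70.
3×U, 3×V, and 3×C: area 39 ≤ 39, yield 3·11 + 3·6 + 3·6 = 69.
Best is 70.

70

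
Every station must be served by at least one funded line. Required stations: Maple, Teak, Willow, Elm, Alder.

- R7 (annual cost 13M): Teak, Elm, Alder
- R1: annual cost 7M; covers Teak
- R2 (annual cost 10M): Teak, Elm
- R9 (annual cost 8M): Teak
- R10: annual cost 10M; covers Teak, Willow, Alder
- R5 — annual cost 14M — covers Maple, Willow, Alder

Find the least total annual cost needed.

24

The greedy cost-per-new-station heuristic would pick R10, R2, and R5 for 34, but a cheaper cover exists.
Choose R2 and R5: together they cover Maple, Teak, Willow, Elm, Alder — every station.
Total annual cost: 10 + 14 = 24.
No cover costs less than 24.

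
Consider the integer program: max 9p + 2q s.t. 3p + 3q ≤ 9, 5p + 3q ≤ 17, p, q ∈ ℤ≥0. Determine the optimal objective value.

27

(p,q)=(3,0): 3·3+3·0=9≤9, 5·3+3·0=15≤17, objective 27.
(p,q)=(2,1): 3·2+3·1=9≤9, 5·2+3·1=13≤17, objective 20.
(p,q)=(2,0): 3·2+3·0=6≤9, 5·2+3·0=10≤17, objective 18.
The best lattice point is (3,0), giving 27.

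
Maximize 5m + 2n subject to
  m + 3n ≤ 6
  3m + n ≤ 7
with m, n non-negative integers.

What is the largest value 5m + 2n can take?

12

The continuous relaxation peaks at (1.88, 1.38) with value 12.12; rounding to a feasible lattice point costs some objective.
(m,n)=(2,1): 1·2+3·1=5≤6, 3·2+1·1=7≤7, objective 12.
(m,n)=(2,0): 1·2+3·0=2≤6, 3·2+1·0=6≤7, objective 10.
No feasible integer point exceeds 12.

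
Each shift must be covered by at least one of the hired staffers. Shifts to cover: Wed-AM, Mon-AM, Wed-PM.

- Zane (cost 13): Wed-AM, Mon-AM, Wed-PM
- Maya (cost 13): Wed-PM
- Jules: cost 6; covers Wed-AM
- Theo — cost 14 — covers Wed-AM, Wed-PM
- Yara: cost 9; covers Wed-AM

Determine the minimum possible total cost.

13

Zane alone covers Wed-AM, Mon-AM, Wed-PM — every shift.
Total cost: 13.
No cover costs less than 13.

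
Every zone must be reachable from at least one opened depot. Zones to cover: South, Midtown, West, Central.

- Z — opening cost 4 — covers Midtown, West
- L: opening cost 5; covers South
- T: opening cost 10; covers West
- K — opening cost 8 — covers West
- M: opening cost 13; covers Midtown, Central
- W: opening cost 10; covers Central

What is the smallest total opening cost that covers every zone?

This is an integer covering problem.
Choose Z, L, and W: together they cover South, Midtown, West, Central — every zone.
Total opening cost: 4 + 5 + 10 = 19.
No cover costs less than 19.

19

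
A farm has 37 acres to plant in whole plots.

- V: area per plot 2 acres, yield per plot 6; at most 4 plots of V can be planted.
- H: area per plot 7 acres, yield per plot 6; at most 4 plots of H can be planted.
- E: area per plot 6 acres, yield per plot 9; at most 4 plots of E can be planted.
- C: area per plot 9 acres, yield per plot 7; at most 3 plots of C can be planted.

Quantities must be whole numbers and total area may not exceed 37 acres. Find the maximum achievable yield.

60

This is a bounded integer knapsack.
V has the best ratio (6/2); taking only V gives at most 4×6 = 24 (stopped by the supply cap of 4).
Mixing does better — 3×V, 1×H, and 4×E: area 37 ≤ 37, yield 3·6 + 1·6 + 4·9 = 60.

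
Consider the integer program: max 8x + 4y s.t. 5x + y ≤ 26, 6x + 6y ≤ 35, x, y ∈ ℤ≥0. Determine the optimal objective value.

40

The continuous relaxation peaks at (5.04, 0.792) with value 43.50; rounding to a feasible lattice point costs some objective.
(x,y)=(5,0): 5·5+1·0=25≤26, 6·5+6·0=30≤35, objective 40.
(x,y)=(4,1): 5·4+1·1=21≤26, 6·4+6·1=30≤35, objective 36.
(x,y)=(4,0): 5·4+1·0=20≤26, 6·4+6·0=24≤35, objective 32.
No feasible integer point exceeds 40.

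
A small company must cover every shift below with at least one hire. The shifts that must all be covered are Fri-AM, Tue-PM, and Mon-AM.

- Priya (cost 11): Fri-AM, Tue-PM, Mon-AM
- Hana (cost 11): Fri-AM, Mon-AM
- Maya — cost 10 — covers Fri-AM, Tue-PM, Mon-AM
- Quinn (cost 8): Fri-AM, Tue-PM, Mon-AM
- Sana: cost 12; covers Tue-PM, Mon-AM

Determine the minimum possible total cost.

This is a weighted set-cover instance.
Quinn alone covers Fri-AM, Tue-PM, Mon-AM — every shift.
Total cost: 8.
No cover costs less than 8.

8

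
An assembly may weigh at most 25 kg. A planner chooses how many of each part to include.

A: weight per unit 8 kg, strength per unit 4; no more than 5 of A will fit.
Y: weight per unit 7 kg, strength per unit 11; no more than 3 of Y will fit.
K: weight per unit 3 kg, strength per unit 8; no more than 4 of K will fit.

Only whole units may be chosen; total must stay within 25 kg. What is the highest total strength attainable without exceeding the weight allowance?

K has the best ratio (8/3); taking only K gives at most 4×8 = 32 (stopped by the supply cap of 4).
Mixing does better — 2×Y and 3×K: weight 23 ≤ 25, strength 2·11 + 3·8 = 46.

46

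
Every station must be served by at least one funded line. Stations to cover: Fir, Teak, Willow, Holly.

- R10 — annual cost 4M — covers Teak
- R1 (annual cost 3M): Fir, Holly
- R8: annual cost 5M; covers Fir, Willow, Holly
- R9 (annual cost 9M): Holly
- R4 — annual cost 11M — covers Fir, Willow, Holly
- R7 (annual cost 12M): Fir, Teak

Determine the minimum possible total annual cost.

9

The greedy cost-per-new-station heuristic would pick R1, R10, and R8 for 12, but a cheaper cover exists.
Choose R10 and R8: together they cover Fir, Teak, Willow, Holly — every station.
Total annual cost: 4 + 5 = 9.
No cover costs less than 9.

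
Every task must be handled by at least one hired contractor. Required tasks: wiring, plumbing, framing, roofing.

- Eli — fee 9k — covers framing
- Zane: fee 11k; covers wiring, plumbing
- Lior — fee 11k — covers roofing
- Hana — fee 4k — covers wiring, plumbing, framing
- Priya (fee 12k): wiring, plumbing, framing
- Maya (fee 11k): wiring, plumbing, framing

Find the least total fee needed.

Choose Lior and Hana: together they cover wiring, plumbing, framing, roofing — every task.
Total fee: 11 + 4 = 15.
No cover costs less than 15.

15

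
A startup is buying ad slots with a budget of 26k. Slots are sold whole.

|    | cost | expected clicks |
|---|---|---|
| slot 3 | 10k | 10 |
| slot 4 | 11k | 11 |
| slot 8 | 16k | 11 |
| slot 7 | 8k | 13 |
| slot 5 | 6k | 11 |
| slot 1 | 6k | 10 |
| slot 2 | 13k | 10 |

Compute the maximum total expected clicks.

35

This is a 0-1 knapsack instance.
slot 7 + slot 5 + slot 1: cost 8 + 6 + 6 = 20 ≤ 26, expected clicks 13 + 11 + 10 = 34.
slot 3 + slot 7 + slot 5: cost 10 + 8 + 6 = 24 ≤ 26, expected clicks 10 + 13 + 11 = 34.
slot 4 + slot 7 + slot 5: cost 11 + 8 + 6 = 25 ≤ 26, expected clicks 11 + 13 + 11 = 35.
Best is slot 4, slot 7, and slot 5 with total expected clicks 35.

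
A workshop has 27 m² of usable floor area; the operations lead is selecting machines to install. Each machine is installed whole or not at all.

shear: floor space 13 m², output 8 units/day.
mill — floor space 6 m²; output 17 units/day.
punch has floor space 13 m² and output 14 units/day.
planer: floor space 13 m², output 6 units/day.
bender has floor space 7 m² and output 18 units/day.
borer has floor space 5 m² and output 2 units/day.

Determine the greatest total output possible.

49

This is a 0-1 knapsack instance.
shear + mill + bender: floor space 13 + 6 + 7 = 26 ≤ 27, output 8 + 17 + 18 = 43.
mill + punch + bender: floor space 6 + 13 + 7 = 26 ≤ 27, output 17 + 14 + 18 = 49.
Best is mill, punch, and bender with total output 49.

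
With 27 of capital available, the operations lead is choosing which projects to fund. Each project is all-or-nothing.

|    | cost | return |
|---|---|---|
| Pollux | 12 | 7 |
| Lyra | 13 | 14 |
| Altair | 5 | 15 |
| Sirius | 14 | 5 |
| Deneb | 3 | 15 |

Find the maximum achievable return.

This is a 0-1 knapsack instance.
Allowing fractional choices, the relaxed optimum would be about 47.5, but projects are indivisible.
Lyra + Altair + Deneb: cost 13 + 5 + 3 = 21 ≤ 27, return 14 + 15 + 15 = 44.
Altair + Sirius + Deneb: cost 5 + 14 + 3 = 22 ≤ 27, return 15 + 5 + 15 = 35.
Pollux + Altair + Deneb: cost 12 + 5 + 3 = 20 ≤ 27, return 7 + 15 + 15 = 37.
Best is Lyra, Altair, and Deneb with total return 44.

44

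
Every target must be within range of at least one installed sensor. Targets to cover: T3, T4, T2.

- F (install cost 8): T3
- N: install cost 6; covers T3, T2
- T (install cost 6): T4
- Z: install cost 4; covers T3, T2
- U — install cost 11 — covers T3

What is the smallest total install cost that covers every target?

Choose T and Z: together they cover T3, T4, T2 — every target.
Total install cost: 6 + 4 = 10.
No cover costs less than 10.

10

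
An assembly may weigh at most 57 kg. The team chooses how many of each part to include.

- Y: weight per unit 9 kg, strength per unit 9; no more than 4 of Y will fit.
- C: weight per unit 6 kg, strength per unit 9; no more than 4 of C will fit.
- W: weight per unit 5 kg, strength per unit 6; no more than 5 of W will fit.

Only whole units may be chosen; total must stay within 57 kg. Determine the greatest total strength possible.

C has the best ratio (9/6); taking only C gives at most 4×9 = 36 (stopped by the supply cap of 4).
Mixing does better — 2×Y, 4×C, and 3×W: weight 57 ≤ 57, strength 2·9 + 4·9 + 3·6 = 72.

72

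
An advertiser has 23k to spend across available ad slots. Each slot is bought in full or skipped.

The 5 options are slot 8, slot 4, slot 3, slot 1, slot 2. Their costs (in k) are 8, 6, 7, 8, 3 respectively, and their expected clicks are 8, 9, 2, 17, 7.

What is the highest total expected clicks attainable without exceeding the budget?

34

slot 4 + slot 1 + slot 2: cost 6 + 8 + 3 = 17 ≤ 23, expected clicks 9 + 17 + 7 = 33.
slot 8 + slot 4 + slot 1: cost 8 + 6 + 8 = 22 ≤ 23, expected clicks 8 + 9 + 17 = 34.
Best is slot 8, slot 4, and slot 1 with total expected clicks 34.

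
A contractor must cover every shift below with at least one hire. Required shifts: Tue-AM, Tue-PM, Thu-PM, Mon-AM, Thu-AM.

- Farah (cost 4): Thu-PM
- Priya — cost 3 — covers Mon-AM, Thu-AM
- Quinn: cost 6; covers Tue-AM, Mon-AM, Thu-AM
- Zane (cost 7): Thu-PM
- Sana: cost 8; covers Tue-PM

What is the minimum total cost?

The greedy cost-per-new-shift heuristic would pick Priya, Farah, Quinn, and Sana for 21, but a cheaper cover exists.
Choose Farah, Quinn, and Sana: together they cover Tue-AM, Tue-PM, Thu-PM, Mon-AM, Thu-AM — every shift.
Total cost: 4 + 6 + 8 = 18.
No cover costs less than 18.

18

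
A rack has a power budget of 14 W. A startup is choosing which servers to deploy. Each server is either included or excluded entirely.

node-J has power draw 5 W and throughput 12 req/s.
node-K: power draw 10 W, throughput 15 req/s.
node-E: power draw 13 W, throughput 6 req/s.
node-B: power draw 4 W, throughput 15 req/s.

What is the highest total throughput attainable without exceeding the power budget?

Treat it as a binary knapsack problem.
node-J + node-B: power draw 5 + 4 = 9 ≤ 14, throughput 12 + 15 = 27.
node-B: power draw 4 ≤ 14, throughput 15.
node-K + node-B: power draw 10 + 4 = 14 ≤ 14, throughput 15 + 15 = 30.
Best is node-K and node-B with total throughput 30.

30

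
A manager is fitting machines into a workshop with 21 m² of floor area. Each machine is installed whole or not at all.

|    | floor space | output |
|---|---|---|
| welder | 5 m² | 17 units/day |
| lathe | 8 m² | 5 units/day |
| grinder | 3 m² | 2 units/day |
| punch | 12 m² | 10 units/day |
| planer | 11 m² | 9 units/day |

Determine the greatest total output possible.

Take welder, grinder, and punch: floor space 5 + 3 + 12 = 20 ≤ 21, output 17 + 2 + 10 = 29.
No other feasible combination does better.

29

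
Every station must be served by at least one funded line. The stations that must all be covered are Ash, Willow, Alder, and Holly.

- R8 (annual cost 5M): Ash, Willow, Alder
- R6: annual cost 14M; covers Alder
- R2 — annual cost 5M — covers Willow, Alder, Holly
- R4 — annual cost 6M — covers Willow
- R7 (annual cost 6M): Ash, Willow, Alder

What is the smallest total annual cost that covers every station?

10

This is an integer covering problem.
Choose R8 and R2: together they cover Ash, Willow, Alder, Holly — every station.
Total annual cost: 5 + 5 = 10.
No cover costs less than 10.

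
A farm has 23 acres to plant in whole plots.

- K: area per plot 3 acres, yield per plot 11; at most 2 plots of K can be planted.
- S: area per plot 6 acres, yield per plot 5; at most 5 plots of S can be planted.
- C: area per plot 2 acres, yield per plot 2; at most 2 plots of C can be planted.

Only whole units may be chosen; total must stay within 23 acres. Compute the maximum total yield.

36

K has the best ratio (11/3); taking only K gives at most 2×11 = 22 (stopped by the supply cap of 2).
Mixing does better — 2×K, 2×S, and 2×C: area 22 ≤ 23, yield 2·11 + 2·5 + 2·2 = 36.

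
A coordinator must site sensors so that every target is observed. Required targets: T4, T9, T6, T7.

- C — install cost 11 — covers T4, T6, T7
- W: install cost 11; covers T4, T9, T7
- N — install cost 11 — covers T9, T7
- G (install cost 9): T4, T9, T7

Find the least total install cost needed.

20

Choose C and G: together they cover T4, T9, T6, T7 — every target.
Total install cost: 11 + 9 = 20.
No cover costs less than 20.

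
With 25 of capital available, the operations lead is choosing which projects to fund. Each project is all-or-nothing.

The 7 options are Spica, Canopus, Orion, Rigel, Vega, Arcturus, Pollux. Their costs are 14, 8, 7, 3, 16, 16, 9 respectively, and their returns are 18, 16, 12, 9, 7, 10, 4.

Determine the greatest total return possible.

Allowing fractional choices, the relaxed optimum would be about 46.0, but projects are indivisible.
Canopus + Orion + Rigel: cost 8 + 7 + 3 = 18 ≤ 25, return 16 + 12 + 9 = 37.
Spica + Canopus + Rigel: cost 14 + 8 + 3 = 25 ≤ 25, return 18 + 16 + 9 = 43.
Spica + Orion + Rigel: cost 14 + 7 + 3 = 24 ≤ 25, return 18 + 12 + 9 = 39.
Best is Spica, Canopus, and Rigel with total return 43.

43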